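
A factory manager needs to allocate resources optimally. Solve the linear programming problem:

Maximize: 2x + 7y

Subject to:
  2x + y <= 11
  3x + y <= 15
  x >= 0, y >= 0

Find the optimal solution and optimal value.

Feasible vertices: (0, 0), (0, 11), (4, 3), (5, 0)
Objective 2x + 7y at each:
  (0, 0): 0
  (0, 11): 77
  (4, 3): 29
  (5, 0): 10
Maximum is 77 at (0, 11).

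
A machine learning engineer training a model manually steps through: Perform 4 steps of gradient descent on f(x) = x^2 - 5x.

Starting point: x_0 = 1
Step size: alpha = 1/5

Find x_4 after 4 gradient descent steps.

f(x) = x^2 - 5x, f'(x) = 2x + (-5)
Step 1: f'(1) = -3, x_1 = 1 - 1/5 * -3 = 8/5
Step 2: f'(8/5) = -9/5, x_2 = 8/5 - 1/5 * -9/5 = 49/25
Step 3: f'(49/25) = -27/25, x_3 = 49/25 - 1/5 * -27/25 = 272/125
Step 4: f'(272/125) = -81/125, x_4 = 272/125 - 1/5 * -81/125 = 1441/625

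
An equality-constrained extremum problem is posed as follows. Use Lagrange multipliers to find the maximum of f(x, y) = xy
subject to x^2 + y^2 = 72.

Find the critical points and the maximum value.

Lagrange conditions: y = 2*lambda*x and x = 2*lambda*y
If x = 0 then y = 0, violating the constraint, so x, y != 0.
Dividing: y/x = x/y => x^2 = y^2 => y = x or y = -x
Constraint: 2x^2 = 72 => x^2 = 36 => x = +/-6
Critical points: (6, 6), (-6, -6), (6, -6), (-6, 6)
  y = x:  xy = x^2 = 36  at (6, 6) and (-6, -6)
  y = -x: xy = -x^2 = -36 at (6, -6) and (-6, 6)
Maximum xy = 36 at (6, 6) and (-6, -6)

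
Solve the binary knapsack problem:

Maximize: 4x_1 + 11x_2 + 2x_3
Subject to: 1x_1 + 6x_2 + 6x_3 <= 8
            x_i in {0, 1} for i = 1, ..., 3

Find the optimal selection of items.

Items: item 1 (v=4, w=1), item 2 (v=11, w=6), item 3 (v=2, w=6)
Capacity: 8
Checking all 8 subsets (w = total weight, v = total value):
  {}: w = 0, v = 0
  {1}: w = 1, v = 4
  {2}: w = 6, v = 11
  {3}: w = 6, v = 2
  {1, 2}: w = 7, v = 15
  {1, 3}: w = 7, v = 6
  {2, 3}: w = 12 > 8, infeasible
  {1, 2, 3}: w = 13 > 8, infeasible
Best feasible subset: items [1, 2]
Total weight: 7 <= 8, total value: 15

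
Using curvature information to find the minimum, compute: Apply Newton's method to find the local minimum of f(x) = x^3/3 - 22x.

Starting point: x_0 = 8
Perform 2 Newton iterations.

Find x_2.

f(x) = x^3/3 - 22x
f'(x) = x^2 - 22, f''(x) = 2x
Newton update: x_{n+1} = x_n - (x_n^2 - 22)/(2*x_n)
Step 1: x_0 = 8, f'=42, f''=16, x_1 = 43/8
Step 2: x_1 = 43/8, f'=441/64, f''=43/4, x_2 = 3257/688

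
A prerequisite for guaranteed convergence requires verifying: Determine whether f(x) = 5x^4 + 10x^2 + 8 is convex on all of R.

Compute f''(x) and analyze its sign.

f(x) = 5x^4 + 10x^2 + 8
f'(x) = 20x^3 + 20x
f''(x) = 60x^2 + 20
f''(x) = 60x^2 + 20 >= 20 > 0 for all x
Therefore, f is convex on R.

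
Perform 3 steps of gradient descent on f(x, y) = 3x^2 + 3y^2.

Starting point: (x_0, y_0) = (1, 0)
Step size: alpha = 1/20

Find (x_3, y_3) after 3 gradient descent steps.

f(x,y) = 3x^2 + 3y^2
grad_x = 6x + 0y, grad_y = 6y + 0x
Step 1: grad = (6, 0), (7/10, 0)
Step 2: grad = (21/5, 0), (49/100, 0)
Step 3: grad = (147/50, 0), (343/1000, 0)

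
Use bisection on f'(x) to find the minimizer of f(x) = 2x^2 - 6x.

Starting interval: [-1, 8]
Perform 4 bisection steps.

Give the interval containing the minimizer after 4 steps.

Finding critical point of f(x) = 2x^2 - 6x using bisection on f'(x) = 4x + -6.
f'(x) = 0 when x = 3/2.
Starting interval: [-1, 8]
Step 1: mid = 7/2, f'(mid) = 8, new interval = [-1, 7/2]
Step 2: mid = 5/4, f'(mid) = -1, new interval = [5/4, 7/2]
Step 3: mid = 19/8, f'(mid) = 7/2, new interval = [5/4, 19/8]
Step 4: mid = 29/16, f'(mid) = 5/4, new interval = [5/4, 29/16]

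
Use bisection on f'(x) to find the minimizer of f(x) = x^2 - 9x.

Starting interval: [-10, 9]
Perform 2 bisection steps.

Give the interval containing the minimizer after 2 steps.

Finding critical point of f(x) = x^2 - 9x using bisection on f'(x) = 2x + -9.
f'(x) = 0 when x = 9/2.
Starting interval: [-10, 9]
Step 1: mid = -1/2, f'(mid) = -10, new interval = [-1/2, 9]
Step 2: mid = 17/4, f'(mid) = -1/2, new interval = [17/4, 9]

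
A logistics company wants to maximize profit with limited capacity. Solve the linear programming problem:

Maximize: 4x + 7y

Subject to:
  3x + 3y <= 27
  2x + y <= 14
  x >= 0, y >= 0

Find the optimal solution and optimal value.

Feasible vertices: (0, 0), (0, 9), (5, 4), (7, 0)
Objective 4x + 7y at each:
  (0, 0): 0
  (0, 9): 63
  (5, 4): 48
  (7, 0): 28
Maximum is 63 at (0, 9).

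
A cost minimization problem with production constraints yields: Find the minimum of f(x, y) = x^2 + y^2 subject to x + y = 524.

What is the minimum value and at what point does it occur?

Substitute y = 524 - x into f(x,y) = x^2 + y^2:
g(x) = x^2 + (524 - x)^2 = 2x^2 - 1048x + 274576
g'(x) = 4x - 1048 = 0  =>  x = 262
y = 524 - 262 = 262
Minimum value = 262^2 + 262^2 = 137288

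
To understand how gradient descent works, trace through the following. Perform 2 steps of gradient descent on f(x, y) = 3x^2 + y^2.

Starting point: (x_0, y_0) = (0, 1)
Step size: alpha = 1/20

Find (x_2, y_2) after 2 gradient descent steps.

f(x,y) = 3x^2 + y^2
grad_x = 6x + 0y, grad_y = 2y + 0x
Step 1: grad = (0, 2), (0, 9/10)
Step 2: grad = (0, 9/5), (0, 81/100)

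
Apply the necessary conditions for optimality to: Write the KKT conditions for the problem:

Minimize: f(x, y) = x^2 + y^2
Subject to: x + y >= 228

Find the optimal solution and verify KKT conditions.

KKT conditions for min x^2 + y^2 s.t. x + y >= 228:
Stationarity: 2x = mu, 2y = mu
So x = y = mu/2.
Complementary slackness: mu*(x + y - 228) = 0
Primal feasibility: x + y >= 228; dual feasibility: mu >= 0
If mu = 0 then x = y = 0, but 0 + 0 < 228 is infeasible, so the constraint is active.
Constraint active: x + y = 2*(mu/2) = 228 => mu = 228
x = y = 114, f = 25992
Verify: stationarity 2*114 = 228 = mu; primal 114 + 114 = 228 >= 228; dual mu = 228 >= 0; complementary slackness 228*(228 - 228) = 0. All KKT conditions hold.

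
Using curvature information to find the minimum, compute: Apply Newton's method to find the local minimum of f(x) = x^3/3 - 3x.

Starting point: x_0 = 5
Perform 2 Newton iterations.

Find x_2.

f(x) = x^3/3 - 3x
f'(x) = x^2 - 3, f''(x) = 2x
Newton update: x_{n+1} = x_n - (x_n^2 - 3)/(2*x_n)
Step 1: x_0 = 5, f'=22, f''=10, x_1 = 14/5
Step 2: x_1 = 14/5, f'=121/25, f''=28/5, x_2 = 271/140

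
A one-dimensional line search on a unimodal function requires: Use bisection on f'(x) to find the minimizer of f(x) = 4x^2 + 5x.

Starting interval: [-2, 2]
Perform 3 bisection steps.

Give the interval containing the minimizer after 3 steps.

Finding critical point of f(x) = 4x^2 + 5x using bisection on f'(x) = 8x + 5.
f'(x) = 0 when x = -5/8.
Starting interval: [-2, 2]
Step 1: mid = 0, f'(mid) = 5, new interval = [-2, 0]
Step 2: mid = -1, f'(mid) = -3, new interval = [-1, 0]
Step 3: mid = -1/2, f'(mid) = 1, new interval = [-1, -1/2]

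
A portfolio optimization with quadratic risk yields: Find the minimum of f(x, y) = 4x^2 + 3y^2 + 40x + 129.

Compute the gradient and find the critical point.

f(x,y) = 4x^2 + 3y^2 + 40x + 129
df/dx = 8x + (40) = 0  =>  x = -5
df/dy = 6y + (0) = 0  =>  y = 0
f(-5, 0) = 4*(-5)^2 + 3*(0)^2 + 40*(-5) + 129 = 29
Hessian is diagonal with entries 8, 6 > 0, so this is a minimum.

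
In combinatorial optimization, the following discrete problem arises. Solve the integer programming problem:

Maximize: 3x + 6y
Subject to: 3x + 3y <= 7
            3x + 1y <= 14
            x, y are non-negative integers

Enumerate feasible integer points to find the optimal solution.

Constraint 1: 3x + 3y <= 7
Constraint 2: 3x + 1y <= 14
Feasible x range (need y >= 0): 0 <= x <= min(7/3, 14/3) => x in {0, ..., 2}.
Enumerate feasible integer points row by row (the coefficient of y is 6 > 0, so for each x the largest feasible y gives the best value):
  x = 0: y <= min((7 - 3*0)/3, (14 - 3*0)/1) => y in {0, ..., 2}; best 3*0 + 6*2 = 12
  x = 1: y <= min((7 - 3*1)/3, (14 - 3*1)/1) => y in {0, ..., 1}; best 3*1 + 6*1 = 9
  x = 2: y <= min((7 - 3*2)/3, (14 - 3*2)/1) => y in {0}; best 3*2 + 6*0 = 6
The maximum 3x + 6y = 12 is achieved at x = 0, y = 2.
Check: 3*0 + 3*2 = 6 <= 7 and 3*0 + 1*2 = 2 <= 14.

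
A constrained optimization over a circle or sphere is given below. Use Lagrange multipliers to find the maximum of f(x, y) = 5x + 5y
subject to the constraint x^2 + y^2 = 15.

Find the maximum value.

Set up Lagrange conditions: grad f = lambda * grad g
  5 = 2*lambda*x
  5 = 2*lambda*y
From these: x/y = 5/5, so x = 5t, y = 5t for some t.
Substitute into constraint: (5t)^2 + (5t)^2 = 15
  t^2 * 50 = 15
  t = sqrt(15/50)
Maximum = 5*x + 5*y = (5^2 + 5^2)*t = 50 * sqrt(15/50) = sqrt(750)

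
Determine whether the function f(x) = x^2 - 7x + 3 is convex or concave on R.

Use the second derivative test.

f(x) = x^2 - 7x + 3
f'(x) = 2x - 7
f''(x) = 2
Since f''(x) = 2 > 0 for all x, f is convex on R.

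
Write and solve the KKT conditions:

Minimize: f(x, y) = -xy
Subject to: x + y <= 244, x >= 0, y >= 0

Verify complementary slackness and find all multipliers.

Problem: min -xy s.t. x + y <= 244 (multiplier lambda), x >= 0 (mu_x), y >= 0 (mu_y)
KKT stationarity: -y + lambda - mu_x = 0, -x + lambda - mu_y = 0, with lambda, mu_x, mu_y >= 0
Complementary slackness: lambda*(x + y - 244) = 0, mu_x*x = 0, mu_y*y = 0
If lambda = 0: y = -mu_x <= 0 and x = -mu_y <= 0 force x = y = 0 with f = 0; but x = y = 122 is feasible with f = -14884 < 0, so this is not the minimum. Hence lambda > 0 and x + y = 244.
Try x > 0, y > 0 (so mu_x = mu_y = 0): y = lambda, x = lambda => x = y = lambda
x + y = 244 => 2*lambda = 244 => lambda = 122
x* = y* = 122 > 0, consistent with mu_x = mu_y = 0.
(Any feasible point with x = 0 or y = 0 has f = 0 > -14884, so the minimum is not on those boundaries.)
min(-xy) = -14884 (i.e. max xy = 14884)
Multipliers: lambda = 122, mu_x = 0, mu_y = 0
Complementary slackness: lambda*(x + y - 244) = 122*(122 + 122 - 244) = 0, mu_x*x = 0*122 = 0, mu_y*y = 0*122 = 0. Satisfied.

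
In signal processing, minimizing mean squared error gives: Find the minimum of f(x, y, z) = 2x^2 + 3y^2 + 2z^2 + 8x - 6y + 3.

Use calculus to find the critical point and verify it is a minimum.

f(x,y,z) = 2x^2 + 3y^2 + 2z^2 + 8x - 6y + 3
df/dx = 4x + (8) = 0 => x = -2
df/dy = 6y + (-6) = 0 => y = 1
df/dz = 4z + (0) = 0 => z = 0
f(-2,1,0) = 2*(-2)^2 + 3*(1)^2 + 2*(0)^2 + 8*(-2) + -6*(1) + 3 = -8
Hessian is diagonal with entries 4, 6, 4 > 0, confirmed minimum.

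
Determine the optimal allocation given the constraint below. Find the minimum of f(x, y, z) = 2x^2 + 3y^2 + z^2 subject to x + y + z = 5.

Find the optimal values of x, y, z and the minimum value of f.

Using Lagrange multipliers on f = 2x^2 + 3y^2 + z^2 with constraint x + y + z = 5:
Conditions: 2*2*x = lambda, 2*3*y = lambda, 2*1*z = lambda
So x = lambda/4, y = lambda/6, z = lambda/2
Substituting into constraint: lambda * (11/12) = 5
lambda = 60/11
x = 15/11, y = 10/11, z = 30/11
Minimum value = 150/11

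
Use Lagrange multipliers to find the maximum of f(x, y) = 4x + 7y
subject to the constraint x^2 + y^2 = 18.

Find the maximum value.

Set up Lagrange conditions: grad f = lambda * grad g
  4 = 2*lambda*x
  7 = 2*lambda*y
From these: x/y = 4/7, so x = 4t, y = 7t for some t.
Substitute into constraint: (4t)^2 + (7t)^2 = 18
  t^2 * 65 = 18
  t = sqrt(18/65)
Maximum = 4*x + 7*y = (4^2 + 7^2)*t = 65 * sqrt(18/65) = sqrt(1170)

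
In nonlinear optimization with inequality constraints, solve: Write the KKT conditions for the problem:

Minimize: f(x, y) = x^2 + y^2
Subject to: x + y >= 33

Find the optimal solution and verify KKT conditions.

KKT conditions for min x^2 + y^2 s.t. x + y >= 33:
Stationarity: 2x = mu, 2y = mu
So x = y = mu/2.
Complementary slackness: mu*(x + y - 33) = 0
Primal feasibility: x + y >= 33; dual feasibility: mu >= 0
If mu = 0 then x = y = 0, but 0 + 0 < 33 is infeasible, so the constraint is active.
Constraint active: x + y = 2*(mu/2) = 33 => mu = 33
x = y = 33/2, f = 1089/2
Verify: stationarity 2*(33/2) = 33 = mu; primal 33/2 + 33/2 = 33 >= 33; dual mu = 33 >= 0; complementary slackness 33*(33 - 33) = 0. All KKT conditions hold.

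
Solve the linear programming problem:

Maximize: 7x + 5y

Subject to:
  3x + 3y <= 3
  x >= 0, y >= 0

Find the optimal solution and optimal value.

The feasible region has vertices at [(0, 0), (1, 0), (0, 1)].
Checking objective 7x + 5y at each vertex:
  (0, 0): 7*0 + 5*0 = 0
  (1, 0): 7*1 + 5*0 = 7
  (0, 1): 7*0 + 5*1 = 5
Maximum is 7 at (1, 0).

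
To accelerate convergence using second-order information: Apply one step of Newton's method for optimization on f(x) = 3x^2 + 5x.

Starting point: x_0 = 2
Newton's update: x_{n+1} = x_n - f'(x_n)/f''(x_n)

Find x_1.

f(x) = 3x^2 + 5x
f'(x) = 6x + (5), f''(x) = 6
Newton step: x_1 = x_0 - f'(x_0)/f''(x_0)
f'(2) = 17
x_1 = 2 - 17/6 = -5/6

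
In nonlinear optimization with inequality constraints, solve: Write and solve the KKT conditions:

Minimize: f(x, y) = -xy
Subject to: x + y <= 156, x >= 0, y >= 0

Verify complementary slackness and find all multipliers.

Problem: min -xy s.t. x + y <= 156 (multiplier lambda), x >= 0 (mu_x), y >= 0 (mu_y)
KKT stationarity: -y + lambda - mu_x = 0, -x + lambda - mu_y = 0, with lambda, mu_x, mu_y >= 0
Complementary slackness: lambda*(x + y - 156) = 0, mu_x*x = 0, mu_y*y = 0
If lambda = 0: y = -mu_x <= 0 and x = -mu_y <= 0 force x = y = 0 with f = 0; but x = y = 78 is feasible with f = -6084 < 0, so this is not the minimum. Hence lambda > 0 and x + y = 156.
Try x > 0, y > 0 (so mu_x = mu_y = 0): y = lambda, x = lambda => x = y = lambda
x + y = 156 => 2*lambda = 156 => lambda = 78
x* = y* = 78 > 0, consistent with mu_x = mu_y = 0.
(Any feasible point with x = 0 or y = 0 has f = 0 > -6084, so the minimum is not on those boundaries.)
min(-xy) = -6084 (i.e. max xy = 6084)
Multipliers: lambda = 78, mu_x = 0, mu_y = 0
Complementary slackness: lambda*(x + y - 156) = 78*(78 + 78 - 156) = 0, mu_x*x = 0*78 = 0, mu_y*y = 0*78 = 0. Satisfied.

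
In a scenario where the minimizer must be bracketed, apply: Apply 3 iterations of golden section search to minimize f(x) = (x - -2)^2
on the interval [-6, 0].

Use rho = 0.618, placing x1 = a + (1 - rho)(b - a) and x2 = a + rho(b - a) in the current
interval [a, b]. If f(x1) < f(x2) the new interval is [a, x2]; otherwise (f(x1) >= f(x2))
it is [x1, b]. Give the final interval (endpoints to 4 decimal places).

Golden section search for min of f(x) = (x - -2)^2 on [-6, 0].
Each step: x1 = a + (1 - rho)(b - a), x2 = a + rho(b - a); if f(x1) < f(x2) keep [a, x2], otherwise keep [x1, b].
Step 1: [-6.0000, 0.0000], x1=-3.7080 (f=2.9173), x2=-2.2920 (f=0.0853); f(x1) > f(x2) => keep [-3.7080, 0.0000]
Step 2: [-3.7080, 0.0000], x1=-2.2915 (f=0.0850), x2=-1.4165 (f=0.3405); f(x1) < f(x2) => keep [-3.7080, -1.4165]
Step 3: [-3.7080, -1.4165], x1=-2.8326 (f=0.6933), x2=-2.2918 (f=0.0852); f(x1) > f(x2) => keep [-2.8326, -1.4165]
Final interval: [-2.8326, -1.4165]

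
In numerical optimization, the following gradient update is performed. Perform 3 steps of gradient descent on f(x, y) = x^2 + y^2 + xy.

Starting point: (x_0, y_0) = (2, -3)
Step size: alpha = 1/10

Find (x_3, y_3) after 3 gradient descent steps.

f(x,y) = x^2 + y^2 + xy
grad_x = 2x + 1y, grad_y = 2y + 1x
Step 1: grad = (1, -4), (19/10, -13/5)
Step 2: grad = (6/5, -33/10), (89/50, -227/100)
Step 3: grad = (129/100, -69/25), (1651/1000, -997/500)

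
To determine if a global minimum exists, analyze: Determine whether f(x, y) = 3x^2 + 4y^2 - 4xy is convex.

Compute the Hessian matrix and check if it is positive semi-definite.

f(x,y) = 3x^2 + 4y^2 - 4xy
Hessian H = [[6, -4], [-4, 8]]
trace(H) = 14, det(H) = 32
Eigenvalues: (14 +/- sqrt(68)) / 2 = 11.12, 2.877
Since both eigenvalues > 0, f is convex.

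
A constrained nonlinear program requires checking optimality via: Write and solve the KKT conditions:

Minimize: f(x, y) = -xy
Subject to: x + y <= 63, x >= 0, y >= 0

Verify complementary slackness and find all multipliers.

Problem: min -xy s.t. x + y <= 63 (multiplier lambda), x >= 0 (mu_x), y >= 0 (mu_y)
KKT stationarity: -y + lambda - mu_x = 0, -x + lambda - mu_y = 0, with lambda, mu_x, mu_y >= 0
Complementary slackness: lambda*(x + y - 63) = 0, mu_x*x = 0, mu_y*y = 0
If lambda = 0: y = -mu_x <= 0 and x = -mu_y <= 0 force x = y = 0 with f = 0; but x = y = 63/2 is feasible with f = -3969/4 < 0, so this is not the minimum. Hence lambda > 0 and x + y = 63.
Try x > 0, y > 0 (so mu_x = mu_y = 0): y = lambda, x = lambda => x = y = lambda
x + y = 63 => 2*lambda = 63 => lambda = 63/2
x* = y* = 63/2 > 0, consistent with mu_x = mu_y = 0.
(Any feasible point with x = 0 or y = 0 has f = 0 > -3969/4, so the minimum is not on those boundaries.)
min(-xy) = -3969/4 (i.e. max xy = 3969/4)
Multipliers: lambda = 63/2, mu_x = 0, mu_y = 0
Complementary slackness: lambda*(x + y - 63) = 63/2*(63/2 + 63/2 - 63) = 0, mu_x*x = 0*63/2 = 0, mu_y*y = 0*63/2 = 0. Satisfied.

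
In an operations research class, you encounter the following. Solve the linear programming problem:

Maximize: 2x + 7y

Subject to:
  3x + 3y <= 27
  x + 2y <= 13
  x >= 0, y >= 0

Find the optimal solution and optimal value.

Feasible vertices: (0, 0), (0, 13/2), (5, 4), (9, 0)
Objective 2x + 7y at each:
  (0, 0): 0
  (0, 13/2): 91/2
  (5, 4): 38
  (9, 0): 18
Maximum is 91/2 at (0, 13/2).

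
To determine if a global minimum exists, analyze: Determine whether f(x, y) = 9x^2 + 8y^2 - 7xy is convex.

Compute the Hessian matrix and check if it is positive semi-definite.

f(x,y) = 9x^2 + 8y^2 - 7xy
Hessian H = [[18, -7], [-7, 16]]
trace(H) = 34, det(H) = 239
Eigenvalues: (34 +/- sqrt(200)) / 2 = 24.07, 9.929
Since both eigenvalues > 0, f is convex.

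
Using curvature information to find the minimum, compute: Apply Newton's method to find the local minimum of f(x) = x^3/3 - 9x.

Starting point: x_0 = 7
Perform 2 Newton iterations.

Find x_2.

f(x) = x^3/3 - 9x
f'(x) = x^2 - 9, f''(x) = 2x
Newton update: x_{n+1} = x_n - (x_n^2 - 9)/(2*x_n)
Step 1: x_0 = 7, f'=40, f''=14, x_1 = 29/7
Step 2: x_1 = 29/7, f'=400/49, f''=58/7, x_2 = 641/203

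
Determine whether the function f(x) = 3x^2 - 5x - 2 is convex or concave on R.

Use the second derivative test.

f(x) = 3x^2 - 5x - 2
f'(x) = 6x - 5
f''(x) = 6
Since f''(x) = 6 > 0 for all x, f is convex on R.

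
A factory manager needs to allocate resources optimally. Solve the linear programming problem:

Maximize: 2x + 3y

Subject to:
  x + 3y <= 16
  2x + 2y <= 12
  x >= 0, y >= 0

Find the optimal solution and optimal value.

Feasible vertices: (0, 0), (0, 16/3), (1, 5), (6, 0)
Objective 2x + 3y at each:
  (0, 0): 0
  (0, 16/3): 16
  (1, 5): 17
  (6, 0): 12
Maximum is 17 at (1, 5).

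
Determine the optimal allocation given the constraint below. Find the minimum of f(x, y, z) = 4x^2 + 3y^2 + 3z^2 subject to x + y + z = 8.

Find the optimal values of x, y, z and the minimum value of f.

Using Lagrange multipliers on f = 4x^2 + 3y^2 + 3z^2 with constraint x + y + z = 8:
Conditions: 2*4*x = lambda, 2*3*y = lambda, 2*3*z = lambda
So x = lambda/8, y = lambda/6, z = lambda/6
Substituting into constraint: lambda * (11/24) = 8
lambda = 192/11
x = 24/11, y = 32/11, z = 32/11
Minimum value = 768/11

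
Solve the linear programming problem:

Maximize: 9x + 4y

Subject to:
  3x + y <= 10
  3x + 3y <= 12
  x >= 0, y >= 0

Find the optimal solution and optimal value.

Feasible vertices: (0, 0), (0, 4), (3, 1), (10/3, 0)
Objective 9x + 4y at each:
  (0, 0): 0
  (0, 4): 16
  (3, 1): 31
  (10/3, 0): 30
Maximum is 31 at (3, 1).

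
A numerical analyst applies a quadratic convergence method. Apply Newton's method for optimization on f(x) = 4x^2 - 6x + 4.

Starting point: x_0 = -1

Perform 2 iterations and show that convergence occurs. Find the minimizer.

f(x) = 4x^2 - 6x + 4, f'(x) = 8x + (-6), f''(x) = 8
Step 1: f'(-1) = -14, x_1 = -1 - -14/8 = 3/4
Step 2: f'(3/4) = 0, x_2 = 3/4 (converged)
Newton's method converges in 1 step for quadratics.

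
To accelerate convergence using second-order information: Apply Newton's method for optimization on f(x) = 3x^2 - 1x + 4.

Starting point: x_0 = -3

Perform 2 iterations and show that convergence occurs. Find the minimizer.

f(x) = 3x^2 - 1x + 4, f'(x) = 6x + (-1), f''(x) = 6
Step 1: f'(-3) = -19, x_1 = -3 - -19/6 = 1/6
Step 2: f'(1/6) = 0, x_2 = 1/6 (converged)
Newton's method converges in 1 step for quadratics.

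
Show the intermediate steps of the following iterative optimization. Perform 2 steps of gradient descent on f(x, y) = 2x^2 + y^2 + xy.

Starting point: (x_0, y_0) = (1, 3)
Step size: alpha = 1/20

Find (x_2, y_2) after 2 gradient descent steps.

f(x,y) = 2x^2 + y^2 + xy
grad_x = 4x + 1y, grad_y = 2y + 1x
Step 1: grad = (7, 7), (13/20, 53/20)
Step 2: grad = (21/4, 119/20), (31/80, 941/400)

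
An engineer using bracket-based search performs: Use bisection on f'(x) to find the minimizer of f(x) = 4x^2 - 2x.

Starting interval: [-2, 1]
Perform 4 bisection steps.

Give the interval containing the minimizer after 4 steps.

Finding critical point of f(x) = 4x^2 - 2x using bisection on f'(x) = 8x + -2.
f'(x) = 0 when x = 1/4.
Starting interval: [-2, 1]
Step 1: mid = -1/2, f'(mid) = -6, new interval = [-1/2, 1]
Step 2: mid = 1/4, f'(mid) = 0, new interval = [1/4, 1/4]
Step 3: mid = 1/4, f'(mid) = 0, new interval = [1/4, 1/4]
Step 4: mid = 1/4, f'(mid) = 0, new interval = [1/4, 1/4]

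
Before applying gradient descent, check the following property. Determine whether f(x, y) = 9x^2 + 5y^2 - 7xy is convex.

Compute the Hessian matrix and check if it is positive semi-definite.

f(x,y) = 9x^2 + 5y^2 - 7xy
Hessian H = [[18, -7], [-7, 10]]
trace(H) = 28, det(H) = 131
Eigenvalues: (28 +/- sqrt(260)) / 2 = 22.06, 5.938
Since both eigenvalues > 0, f is convex.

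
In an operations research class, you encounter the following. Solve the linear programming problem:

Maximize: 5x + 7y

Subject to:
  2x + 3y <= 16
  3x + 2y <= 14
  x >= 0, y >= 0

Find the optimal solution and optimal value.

Feasible vertices: (0, 0), (0, 16/3), (2, 4), (14/3, 0)
Objective 5x + 7y at each:
  (0, 0): 0
  (0, 16/3): 112/3
  (2, 4): 38
  (14/3, 0): 70/3
Maximum is 38 at (2, 4).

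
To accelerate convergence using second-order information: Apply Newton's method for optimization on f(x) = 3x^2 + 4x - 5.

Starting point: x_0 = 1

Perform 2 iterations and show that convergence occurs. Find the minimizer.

f(x) = 3x^2 + 4x - 5, f'(x) = 6x + (4), f''(x) = 6
Step 1: f'(1) = 10, x_1 = 1 - 10/6 = -2/3
Step 2: f'(-2/3) = 0, x_2 = -2/3 (converged)
Newton's method converges in 1 step for quadratics.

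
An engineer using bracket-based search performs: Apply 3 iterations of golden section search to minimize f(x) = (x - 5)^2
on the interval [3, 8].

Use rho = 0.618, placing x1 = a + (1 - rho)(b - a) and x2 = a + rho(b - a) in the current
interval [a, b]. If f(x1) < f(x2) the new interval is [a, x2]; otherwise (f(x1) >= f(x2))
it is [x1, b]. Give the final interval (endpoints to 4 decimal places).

Golden section search for min of f(x) = (x - 5)^2 on [3, 8].
Each step: x1 = a + (1 - rho)(b - a), x2 = a + rho(b - a); if f(x1) < f(x2) keep [a, x2], otherwise keep [x1, b].
Step 1: [3.0000, 8.0000], x1=4.9100 (f=0.0081), x2=6.0900 (f=1.1881); f(x1) < f(x2) => keep [3.0000, 6.0900]
Step 2: [3.0000, 6.0900], x1=4.1804 (f=0.6718), x2=4.9096 (f=0.0082); f(x1) > f(x2) => keep [4.1804, 6.0900]
Step 3: [4.1804, 6.0900], x1=4.9099 (f=0.0081), x2=5.3605 (f=0.1300); f(x1) < f(x2) => keep [4.1804, 5.3605]
Final interval: [4.1804, 5.3605]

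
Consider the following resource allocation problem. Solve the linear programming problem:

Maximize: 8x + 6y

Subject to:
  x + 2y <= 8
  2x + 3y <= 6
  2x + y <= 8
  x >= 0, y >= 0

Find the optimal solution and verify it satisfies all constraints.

Feasible vertices: (0, 0), (0, 2), (3, 0)
Objective 8x + 6y at each vertex:
  (0, 0): 0
  (0, 2): 12
  (3, 0): 24
Maximum is 24 at (3, 0).
Verify constraints at (x, y) = (3, 0):
  1*3 + 2*0 = 3 <= 8
  2*3 + 3*0 = 6 <= 6 (active)
  2*3 + 1*0 = 6 <= 8
  x = 3 >= 0, y = 0 >= 0. All constraints satisfied.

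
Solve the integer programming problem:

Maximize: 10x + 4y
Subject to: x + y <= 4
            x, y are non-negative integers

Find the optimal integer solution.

Objective: 10x + 4y, constraint: x + y <= 4
Coefficient of x is 10 >= coefficient of y is 4, so allocate the entire budget to x.
Optimal: x = 4, y = 0, value = 40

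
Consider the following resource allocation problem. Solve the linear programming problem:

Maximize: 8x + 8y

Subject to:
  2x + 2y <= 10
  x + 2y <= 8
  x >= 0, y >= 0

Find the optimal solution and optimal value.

Feasible vertices: (0, 0), (0, 4), (2, 3), (5, 0)
Objective 8x + 8y at each:
  (0, 0): 0
  (0, 4): 32
  (2, 3): 40
  (5, 0): 40
Maximum is 40 at (2, 3).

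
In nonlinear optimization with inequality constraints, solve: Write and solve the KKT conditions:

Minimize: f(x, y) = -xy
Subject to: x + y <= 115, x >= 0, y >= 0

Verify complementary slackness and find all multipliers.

Problem: min -xy s.t. x + y <= 115 (multiplier lambda), x >= 0 (mu_x), y >= 0 (mu_y)
KKT stationarity: -y + lambda - mu_x = 0, -x + lambda - mu_y = 0, with lambda, mu_x, mu_y >= 0
Complementary slackness: lambda*(x + y - 115) = 0, mu_x*x = 0, mu_y*y = 0
If lambda = 0: y = -mu_x <= 0 and x = -mu_y <= 0 force x = y = 0 with f = 0; but x = y = 115/2 is feasible with f = -13225/4 < 0, so this is not the minimum. Hence lambda > 0 and x + y = 115.
Try x > 0, y > 0 (so mu_x = mu_y = 0): y = lambda, x = lambda => x = y = lambda
x + y = 115 => 2*lambda = 115 => lambda = 115/2
x* = y* = 115/2 > 0, consistent with mu_x = mu_y = 0.
(Any feasible point with x = 0 or y = 0 has f = 0 > -13225/4, so the minimum is not on those boundaries.)
min(-xy) = -13225/4 (i.e. max xy = 13225/4)
Multipliers: lambda = 115/2, mu_x = 0, mu_y = 0
Complementary slackness: lambda*(x + y - 115) = 115/2*(115/2 + 115/2 - 115) = 0, mu_x*x = 0*115/2 = 0, mu_y*y = 0*115/2 = 0. Satisfied.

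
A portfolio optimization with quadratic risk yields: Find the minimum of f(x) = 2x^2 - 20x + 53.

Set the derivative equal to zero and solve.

f(x) = 2x^2 - 20x + 53
f'(x) = 4x + (-20) = 0
x = 20/4 = 5
f(5) = 3
Since f''(x) = 4 > 0, this is a minimum.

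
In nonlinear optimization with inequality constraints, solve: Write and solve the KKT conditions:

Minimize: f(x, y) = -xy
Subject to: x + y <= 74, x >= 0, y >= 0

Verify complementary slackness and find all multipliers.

Problem: min -xy s.t. x + y <= 74 (multiplier lambda), x >= 0 (mu_x), y >= 0 (mu_y)
KKT stationarity: -y + lambda - mu_x = 0, -x + lambda - mu_y = 0, with lambda, mu_x, mu_y >= 0
Complementary slackness: lambda*(x + y - 74) = 0, mu_x*x = 0, mu_y*y = 0
If lambda = 0: y = -mu_x <= 0 and x = -mu_y <= 0 force x = y = 0 with f = 0; but x = y = 37 is feasible with f = -1369 < 0, so this is not the minimum. Hence lambda > 0 and x + y = 74.
Try x > 0, y > 0 (so mu_x = mu_y = 0): y = lambda, x = lambda => x = y = lambda
x + y = 74 => 2*lambda = 74 => lambda = 37
x* = y* = 37 > 0, consistent with mu_x = mu_y = 0.
(Any feasible point with x = 0 or y = 0 has f = 0 > -1369, so the minimum is not on those boundaries.)
min(-xy) = -1369 (i.e. max xy = 1369)
Multipliers: lambda = 37, mu_x = 0, mu_y = 0
Complementary slackness: lambda*(x + y - 74) = 37*(37 + 37 - 74) = 0, mu_x*x = 0*37 = 0, mu_y*y = 0*37 = 0. Satisfied.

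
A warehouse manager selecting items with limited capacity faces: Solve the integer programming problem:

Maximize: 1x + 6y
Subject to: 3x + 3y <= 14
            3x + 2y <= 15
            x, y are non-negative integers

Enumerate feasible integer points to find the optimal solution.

Constraint 1: 3x + 3y <= 14
Constraint 2: 3x + 2y <= 15
Feasible x range (need y >= 0): 0 <= x <= min(14/3, 15/3) => x in {0, ..., 4}.
Enumerate feasible integer points row by row (the coefficient of y is 6 > 0, so for each x the largest feasible y gives the best value):
  x = 0: y <= min((14 - 3*0)/3, (15 - 3*0)/2) => y in {0, ..., 4}; best 1*0 + 6*4 = 24
  x = 1: y <= min((14 - 3*1)/3, (15 - 3*1)/2) => y in {0, ..., 3}; best 1*1 + 6*3 = 19
  x = 2: y <= min((14 - 3*2)/3, (15 - 3*2)/2) => y in {0, ..., 2}; best 1*2 + 6*2 = 14
  x = 3: y <= min((14 - 3*3)/3, (15 - 3*3)/2) => y in {0, ..., 1}; best 1*3 + 6*1 = 9
  x = 4: y <= min((14 - 3*4)/3, (15 - 3*4)/2) => y in {0}; best 1*4 + 6*0 = 4
The maximum 1x + 6y = 24 is achieved at x = 0, y = 4.
Check: 3*0 + 3*4 = 12 <= 14 and 3*0 + 2*4 = 8 <= 15.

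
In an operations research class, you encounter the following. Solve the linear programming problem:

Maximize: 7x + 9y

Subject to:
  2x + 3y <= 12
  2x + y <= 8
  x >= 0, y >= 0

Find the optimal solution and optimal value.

Feasible vertices: (0, 0), (0, 4), (3, 2), (4, 0)
Objective 7x + 9y at each:
  (0, 0): 0
  (0, 4): 36
  (3, 2): 39
  (4, 0): 28
Maximum is 39 at (3, 2).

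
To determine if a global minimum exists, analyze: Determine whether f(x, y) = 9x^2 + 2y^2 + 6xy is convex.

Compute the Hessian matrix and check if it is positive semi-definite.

f(x,y) = 9x^2 + 2y^2 + 6xy
Hessian H = [[18, 6], [6, 4]]
trace(H) = 22, det(H) = 36
Eigenvalues: (22 +/- sqrt(340)) / 2 = 20.22, 1.78
Since both eigenvalues > 0, f is convex.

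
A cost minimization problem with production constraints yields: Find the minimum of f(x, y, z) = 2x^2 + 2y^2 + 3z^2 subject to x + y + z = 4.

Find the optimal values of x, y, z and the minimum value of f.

Using Lagrange multipliers on f = 2x^2 + 2y^2 + 3z^2 with constraint x + y + z = 4:
Conditions: 2*2*x = lambda, 2*2*y = lambda, 2*3*z = lambda
So x = lambda/4, y = lambda/4, z = lambda/6
Substituting into constraint: lambda * (2/3) = 4
lambda = 6
x = 3/2, y = 3/2, z = 1
Minimum value = 12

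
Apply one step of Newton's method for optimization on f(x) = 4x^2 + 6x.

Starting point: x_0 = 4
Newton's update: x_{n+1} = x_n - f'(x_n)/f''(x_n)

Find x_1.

f(x) = 4x^2 + 6x
f'(x) = 8x + (6), f''(x) = 8
Newton step: x_1 = x_0 - f'(x_0)/f''(x_0)
f'(4) = 38
x_1 = 4 - 38/8 = -3/4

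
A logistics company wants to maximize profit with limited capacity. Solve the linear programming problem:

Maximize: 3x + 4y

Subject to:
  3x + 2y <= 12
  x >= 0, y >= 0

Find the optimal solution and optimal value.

The feasible region has vertices at [(0, 0), (4, 0), (0, 6)].
Checking objective 3x + 4y at each vertex:
  (0, 0): 3*0 + 4*0 = 0
  (4, 0): 3*4 + 4*0 = 12
  (0, 6): 3*0 + 4*6 = 24
Maximum is 24 at (0, 6).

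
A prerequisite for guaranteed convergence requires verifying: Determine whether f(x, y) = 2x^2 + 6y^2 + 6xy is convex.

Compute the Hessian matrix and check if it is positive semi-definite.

f(x,y) = 2x^2 + 6y^2 + 6xy
Hessian H = [[4, 6], [6, 12]]
trace(H) = 16, det(H) = 12
Eigenvalues: (16 +/- sqrt(208)) / 2 = 15.21, 0.7889
Since both eigenvalues > 0, f is convex.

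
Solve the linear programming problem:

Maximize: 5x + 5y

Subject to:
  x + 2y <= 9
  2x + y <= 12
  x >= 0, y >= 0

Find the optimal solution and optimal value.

Feasible vertices: (0, 0), (0, 9/2), (5, 2), (6, 0)
Objective 5x + 5y at each:
  (0, 0): 0
  (0, 9/2): 45/2
  (5, 2): 35
  (6, 0): 30
Maximum is 35 at (5, 2).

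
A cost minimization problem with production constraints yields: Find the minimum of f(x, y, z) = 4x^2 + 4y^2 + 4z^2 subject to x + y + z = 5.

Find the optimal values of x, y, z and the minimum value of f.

Using Lagrange multipliers on f = 4x^2 + 4y^2 + 4z^2 with constraint x + y + z = 5:
Conditions: 2*4*x = lambda, 2*4*y = lambda, 2*4*z = lambda
So x = lambda/8, y = lambda/8, z = lambda/8
Substituting into constraint: lambda * (3/8) = 5
lambda = 40/3
x = 5/3, y = 5/3, z = 5/3
Minimum value = 100/3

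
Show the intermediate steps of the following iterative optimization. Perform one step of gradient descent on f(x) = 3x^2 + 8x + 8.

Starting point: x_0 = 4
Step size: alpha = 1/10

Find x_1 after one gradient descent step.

f(x) = 3x^2 + 8x + 8
f'(x) = 6x + 8
f'(4) = 6*4 + (8) = 32
x_1 = x_0 - alpha * f'(x_0) = 4 - 1/10 * 32 = 4/5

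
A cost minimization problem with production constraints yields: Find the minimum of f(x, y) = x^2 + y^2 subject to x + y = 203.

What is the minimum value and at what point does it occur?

Substitute y = 203 - x into f(x,y) = x^2 + y^2:
g(x) = x^2 + (203 - x)^2 = 2x^2 - 406x + 41209
g'(x) = 4x - 406 = 0  =>  x = 203/2
y = 203 - 203/2 = 203/2
Minimum value = (203/2)^2 + (203/2)^2 = 41209/2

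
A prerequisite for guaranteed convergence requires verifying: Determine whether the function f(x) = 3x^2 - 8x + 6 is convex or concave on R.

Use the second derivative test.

f(x) = 3x^2 - 8x + 6
f'(x) = 6x - 8
f''(x) = 6
Since f''(x) = 6 > 0 for all x, f is convex on R.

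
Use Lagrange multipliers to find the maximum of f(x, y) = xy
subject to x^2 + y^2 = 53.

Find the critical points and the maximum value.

Lagrange conditions: y = 2*lambda*x and x = 2*lambda*y
If x = 0 then y = 0, violating the constraint, so x, y != 0.
Dividing: y/x = x/y => x^2 = y^2 => y = x or y = -x
Constraint: 2x^2 = 53 => x^2 = 53/2 => x = +/-sqrt(53/2)
Critical points: (sqrt(53/2), sqrt(53/2)), (-sqrt(53/2), -sqrt(53/2)), (sqrt(53/2), -sqrt(53/2)), (-sqrt(53/2), sqrt(53/2))
  y = x:  xy = x^2 = 53/2  at (sqrt(53/2), sqrt(53/2)) and (-sqrt(53/2), -sqrt(53/2))
  y = -x: xy = -x^2 = -53/2 at (sqrt(53/2), -sqrt(53/2)) and (-sqrt(53/2), sqrt(53/2))
Maximum xy = 53/2 at (sqrt(53/2), sqrt(53/2)) and (-sqrt(53/2), -sqrt(53/2))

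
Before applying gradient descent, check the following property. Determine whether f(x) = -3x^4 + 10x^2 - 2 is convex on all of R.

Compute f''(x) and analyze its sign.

f(x) = -3x^4 + 10x^2 - 2
f'(x) = -12x^3 + 20x
f''(x) = -36x^2 + 20
f''(x) = -36x^2 + 20 -> -inf as |x| -> inf
Therefore, f is not globally convex on R.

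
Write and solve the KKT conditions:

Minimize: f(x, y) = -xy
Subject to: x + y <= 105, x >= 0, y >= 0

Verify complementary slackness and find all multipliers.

Problem: min -xy s.t. x + y <= 105 (multiplier lambda), x >= 0 (mu_x), y >= 0 (mu_y)
KKT stationarity: -y + lambda - mu_x = 0, -x + lambda - mu_y = 0, with lambda, mu_x, mu_y >= 0
Complementary slackness: lambda*(x + y - 105) = 0, mu_x*x = 0, mu_y*y = 0
If lambda = 0: y = -mu_x <= 0 and x = -mu_y <= 0 force x = y = 0 with f = 0; but x = y = 105/2 is feasible with f = -11025/4 < 0, so this is not the minimum. Hence lambda > 0 and x + y = 105.
Try x > 0, y > 0 (so mu_x = mu_y = 0): y = lambda, x = lambda => x = y = lambda
x + y = 105 => 2*lambda = 105 => lambda = 105/2
x* = y* = 105/2 > 0, consistent with mu_x = mu_y = 0.
(Any feasible point with x = 0 or y = 0 has f = 0 > -11025/4, so the minimum is not on those boundaries.)
min(-xy) = -11025/4 (i.e. max xy = 11025/4)
Multipliers: lambda = 105/2, mu_x = 0, mu_y = 0
Complementary slackness: lambda*(x + y - 105) = 105/2*(105/2 + 105/2 - 105) = 0, mu_x*x = 0*105/2 = 0, mu_y*y = 0*105/2 = 0. Satisfied.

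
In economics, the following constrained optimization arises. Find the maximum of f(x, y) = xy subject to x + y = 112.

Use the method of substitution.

Substitute y = 112 - x into f(x,y) = xy:
g(x) = x(112 - x) = 112x - x^2
g'(x) = 112 - 2x = 0  =>  x = 56
y = 112 - 56 = 56
Maximum value = 56 * 56 = 3136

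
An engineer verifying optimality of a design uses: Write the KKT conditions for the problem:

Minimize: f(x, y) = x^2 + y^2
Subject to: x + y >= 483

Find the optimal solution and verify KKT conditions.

KKT conditions for min x^2 + y^2 s.t. x + y >= 483:
Stationarity: 2x = mu, 2y = mu
So x = y = mu/2.
Complementary slackness: mu*(x + y - 483) = 0
Primal feasibility: x + y >= 483; dual feasibility: mu >= 0
If mu = 0 then x = y = 0, but 0 + 0 < 483 is infeasible, so the constraint is active.
Constraint active: x + y = 2*(mu/2) = 483 => mu = 483
x = y = 483/2, f = 233289/2
Verify: stationarity 2*(483/2) = 483 = mu; primal 483/2 + 483/2 = 483 >= 483; dual mu = 483 >= 0; complementary slackness 483*(483 - 483) = 0. All KKT conditions hold.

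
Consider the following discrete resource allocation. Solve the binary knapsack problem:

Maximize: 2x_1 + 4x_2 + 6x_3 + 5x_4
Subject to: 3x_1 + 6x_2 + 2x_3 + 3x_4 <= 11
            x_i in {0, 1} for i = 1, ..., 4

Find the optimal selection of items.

Items: item 1 (v=2, w=3), item 2 (v=4, w=6), item 3 (v=6, w=2), item 4 (v=5, w=3)
Capacity: 11
Checking all 16 subsets (w = total weight, v = total value):
  {}: w = 0, v = 0
  {1}: w = 3, v = 2
  {2}: w = 6, v = 4
  {3}: w = 2, v = 6
  {4}: w = 3, v = 5
  {1, 2}: w = 9, v = 6
  {1, 3}: w = 5, v = 8
  {1, 4}: w = 6, v = 7
  {2, 3}: w = 8, v = 10
  {2, 4}: w = 9, v = 9
  {3, 4}: w = 5, v = 11
  {1, 2, 3}: w = 11, v = 12
  {1, 2, 4}: w = 12 > 11, infeasible
  {1, 3, 4}: w = 8, v = 13
  {2, 3, 4}: w = 11, v = 15
  {1, 2, 3, 4}: w = 14 > 11, infeasible
Best feasible subset: items [2, 3, 4]
Total weight: 11 <= 11, total value: 15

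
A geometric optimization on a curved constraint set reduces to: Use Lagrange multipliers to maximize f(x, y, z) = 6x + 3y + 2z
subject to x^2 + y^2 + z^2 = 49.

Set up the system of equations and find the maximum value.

Lagrange conditions: 6 = 2*lambda*x, 3 = 2*lambda*y, 2 = 2*lambda*z
So x:6 = y:3 = z:2, i.e. x = 6t, y = 3t, z = 2t
Constraint: t^2*(6^2 + 3^2 + 2^2) = 49
  t^2 * 49 = 49  =>  t = sqrt(1)
Maximum = 6*6t + 3*3t + 2*2t = 49*sqrt(1) = 49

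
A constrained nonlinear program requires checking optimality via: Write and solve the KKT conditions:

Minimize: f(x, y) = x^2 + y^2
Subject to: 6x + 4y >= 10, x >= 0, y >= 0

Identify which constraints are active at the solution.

KKT conditions for min x^2 + y^2 s.t. 6x + 4y >= 10, x >= 0, y >= 0:
Stationarity: 2x = mu*6 + mu_x, 2y = mu*4 + mu_y, with mu, mu_x, mu_y >= 0
Complementary slackness: mu*(6x + 4y - 10) = 0, mu_x*x = 0, mu_y*y = 0
(0, 0) is infeasible (6*0 + 4*0 < 10), so if mu = 0 stationarity would force x = mu_x/2 >= 0, y = mu_y/2 >= 0 with mu_x*x = mu_y*y = 0, i.e. x = y = 0: contradiction. Hence mu > 0 and 6x + 4y = 10 is active.
Try x > 0, y > 0 (so mu_x = mu_y = 0): x = 6*mu/2, y = 4*mu/2
Substitute: 6*(6*mu/2) + 4*(4*mu/2) = 10
  mu*52/2 = 10 => mu = 5/13
x* = 15/13 > 0, y* = 10/13 > 0, consistent with mu_x = mu_y = 0.
f is convex and the constraints are linear, so this KKT point is the global minimum.
f* = 25/13
Active constraints: 6x + 4y >= 10 (holds with equality, mu = 5/13 > 0); x >= 0 and y >= 0 are inactive (mu_x = mu_y = 0).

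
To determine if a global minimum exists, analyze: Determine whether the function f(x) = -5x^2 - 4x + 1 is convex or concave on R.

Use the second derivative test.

f(x) = -5x^2 - 4x + 1
f'(x) = -10x - 4
f''(x) = -10
Since f''(x) = -10 < 0 for all x, f is concave on R.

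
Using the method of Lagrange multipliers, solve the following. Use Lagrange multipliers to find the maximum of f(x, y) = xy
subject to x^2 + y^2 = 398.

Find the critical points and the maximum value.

Lagrange conditions: y = 2*lambda*x and x = 2*lambda*y
If x = 0 then y = 0, violating the constraint, so x, y != 0.
Dividing: y/x = x/y => x^2 = y^2 => y = x or y = -x
Constraint: 2x^2 = 398 => x^2 = 199 => x = +/-sqrt(199)
Critical points: (sqrt(199), sqrt(199)), (-sqrt(199), -sqrt(199)), (sqrt(199), -sqrt(199)), (-sqrt(199), sqrt(199))
  y = x:  xy = x^2 = 199  at (sqrt(199), sqrt(199)) and (-sqrt(199), -sqrt(199))
  y = -x: xy = -x^2 = -199 at (sqrt(199), -sqrt(199)) and (-sqrt(199), sqrt(199))
Maximum xy = 199 at (sqrt(199), sqrt(199)) and (-sqrt(199), -sqrt(199))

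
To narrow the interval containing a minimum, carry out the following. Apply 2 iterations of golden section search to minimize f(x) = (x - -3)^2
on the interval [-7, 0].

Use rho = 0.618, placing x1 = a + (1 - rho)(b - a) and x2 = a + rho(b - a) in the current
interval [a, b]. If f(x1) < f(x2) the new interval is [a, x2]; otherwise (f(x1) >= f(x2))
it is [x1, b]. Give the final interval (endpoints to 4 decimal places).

Golden section search for min of f(x) = (x - -3)^2 on [-7, 0].
Each step: x1 = a + (1 - rho)(b - a), x2 = a + rho(b - a); if f(x1) < f(x2) keep [a, x2], otherwise keep [x1, b].
Step 1: [-7.0000, 0.0000], x1=-4.3260 (f=1.7583), x2=-2.6740 (f=0.1063); f(x1) > f(x2) => keep [-4.3260, 0.0000]
Step 2: [-4.3260, 0.0000], x1=-2.6735 (f=0.1066), x2=-1.6525 (f=1.8157); f(x1) < f(x2) => keep [-4.3260, -1.6525]
Final interval: [-4.3260, -1.6525]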